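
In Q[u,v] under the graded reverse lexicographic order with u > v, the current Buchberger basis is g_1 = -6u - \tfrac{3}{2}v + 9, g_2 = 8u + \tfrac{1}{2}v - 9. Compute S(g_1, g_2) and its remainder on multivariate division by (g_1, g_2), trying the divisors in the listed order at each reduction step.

lcm(LM(g_1), LM(g_2)) = u.
S = (lcm/LT(g_1))·g_1 − (lcm/LT(g_2))·g_2 = \tfrac{3}{16}v - \tfrac{3}{8}.
Reduce S modulo (g_1, g_2) in that order:
  leading term v: no divisor's leading term divides it; move \tfrac{3}{16}v to the remainder.
  leading term 1: no divisor's leading term divides it; move -\tfrac{3}{8} to the remainder.
The remainder \tfrac{3}{16}v - \tfrac{3}{8} is nonzero, so it would be added as the next basis element.
This is the inner loop of Buchberger's algorithm — each nonzero remainder becomes a new basis element.

S(g_1, g_2) = \tfrac{3}{16}v - \tfrac{3}{8}; remainder on division = \tfrac{3}{16}v - \tfrac{3}{8}.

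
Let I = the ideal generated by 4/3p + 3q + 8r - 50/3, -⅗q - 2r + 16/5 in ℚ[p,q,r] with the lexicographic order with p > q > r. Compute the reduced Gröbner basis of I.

G = {p - 3/2r - ½, q + 10/3r - 16/3}

f_1 = 4/3p + 3q + 8r - 50/3, LT = p.
f_2 = -⅗q - 2r + 16/5, LT = q.

S(f_1,f_2): leading monomials are coprime, so the S-polynomial reduces to 0 (Buchberger's first criterion).
Every S-polynomial of the final basis reduces to 0, so we have a Gröbner basis.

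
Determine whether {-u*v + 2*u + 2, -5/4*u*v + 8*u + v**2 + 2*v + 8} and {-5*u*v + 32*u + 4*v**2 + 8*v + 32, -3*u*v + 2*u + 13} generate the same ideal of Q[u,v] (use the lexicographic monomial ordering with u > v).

No, the ideals differ.

Two ideals are equal iff their reduced Gröbner bases coincide (the reduced basis is unique for a fixed ordering).
Buchberger on the first generating set:
f_1 = -u*v + 2*u + 2, LT = u*v.
f_2 = -5/4*u*v + 8*u + v**2 + 2*v + 8, LT = u*v.

S(f_1,f_2): lcm = u*v. S = 22/5*u + 4/5*v**2 + 8/5*v + 22/5.
  reduce S modulo (f_1, f_2):
  remainder 22/5*u + 4/5*v**2 + 8/5*v + 22/5 ≠ 0; add g_3 = 22/5*u + 4/5*v**2 + 8/5*v + 22/5 to the basis.

S(f_1,g_3): lcm = u*v. S = -2*u - 2/11*v**3 - 4/11*v**2 - v - 2.
  reduce S modulo (f_1, f_2, g_3):
  remainder -2/11*v**3 - 3/11*v ≠ 0; add g_4 = -2/11*v**3 - 3/11*v to the basis.

The other S-polynomials (S(f_2,g_3), S(f_1,g_4), S(f_2,g_4), S(g_3,g_4)) all reduce to 0 modulo the current basis, so we have a Gröbner basis.
Inter-reduce: drop elements whose leading term is divisible by another's, tail-reduce, and make monic.
Reduced Gröbner basis: {u + 2/11*v**2 + 4/11*v + 1, v**3 + 3/2*v}.

Buchberger on the second generating set:
h_1 = -5*u*v + 32*u + 4*v**2 + 8*v + 32, LT = u*v.
h_2 = -3*u*v + 2*u + 13, LT = u*v.

S(h_1,h_2): lcm = u*v. S = -86/15*u - 4/5*v**2 - 8/5*v - 31/15.
  reduce S modulo (h_1, h_2):
  remainder -86/15*u - 4/5*v**2 - 8/5*v - 31/15 ≠ 0; add k_3 = -86/15*u - 4/5*v**2 - 8/5*v - 31/15 to the basis.

S(h_1,k_3): lcm = u*v. S = -32/5*u - 6/43*v**3 - 232/215*v**2 - 843/430*v - 32/5.
  reduce S modulo (h_1, h_2, k_3):
  remainder -6/43*v**3 - 8/43*v**2 - 15/86*v - 176/43 ≠ 0; add k_4 = -6/43*v**3 - 8/43*v**2 - 15/86*v - 176/43 to the basis.

The other S-polynomials (S(h_2,k_3), S(h_1,k_4), S(h_2,k_4), S(k_3,k_4)) all reduce to 0 modulo the current basis, so we have a Gröbner basis.
Inter-reduce: drop elements whose leading term is divisible by another's, tail-reduce, and make monic.
Reduced Gröbner basis: {u + 6/43*v**2 + 12/43*v + 31/86, v**3 + 4/3*v**2 + 5/4*v + 88/3}.

Since the reduced bases disagree, the two ideals are not the same.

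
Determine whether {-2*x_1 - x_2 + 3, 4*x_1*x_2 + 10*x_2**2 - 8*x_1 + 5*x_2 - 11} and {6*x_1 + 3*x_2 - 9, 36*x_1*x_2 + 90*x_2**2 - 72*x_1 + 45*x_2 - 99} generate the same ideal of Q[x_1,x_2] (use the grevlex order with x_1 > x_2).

Yes, the ideals are equal.

For a fixed monomial order, each ideal has a unique reduced Gröbner basis; comparing bases decides equality.
Buchberger on the first generating set:
f_1 = -2*x_1 - x_2 + 3, LT = x_1.
f_2 = 4*x_1*x_2 + 10*x_2**2 - 8*x_1 + 5*x_2 - 11, LT = x_1*x_2.

S(f_1,f_2): lcm = x_1*x_2. S = -2*x_2**2 + 2*x_1 - 11/4*x_2 + 11/4.
  leading term x_2**2: no divisor's leading term divides it; move -2*x_2**2 to the remainder.
  leading term x_1: subtract (-1)·f_1 from 2*x_1 - 11/4*x_2 + 11/4 → -15/4*x_2 + 23/4
  leading term x_2: no divisor's leading term divides it; move -15/4*x_2 to the remainder.
  leading term 1: no divisor's leading term divides it; move 23/4 to the remainder.
  remainder -2*x_2**2 - 15/4*x_2 + 23/4 ≠ 0; add g_3 = -2*x_2**2 - 15/4*x_2 + 23/4 to the basis.

The other S-polynomials (S(f_1,g_3), S(f_2,g_3)) all reduce to 0 modulo the current basis, so we have a Gröbner basis.
Inter-reduce: drop elements whose leading term is divisible by another's, tail-reduce, and make monic.
Reduced Gröbner basis: {x_2**2 + 15/8*x_2 - 23/8, x_1 + 1/2*x_2 - 3/2}.

Buchberger on the second generating set:
h_1 = 6*x_1 + 3*x_2 - 9, LT = x_1.
h_2 = 36*x_1*x_2 + 90*x_2**2 - 72*x_1 + 45*x_2 - 99, LT = x_1*x_2.

S(h_1,h_2): lcm = x_1*x_2. S = -2*x_2**2 + 2*x_1 - 11/4*x_2 + 11/4.
  leading term x_2**2: no divisor's leading term divides it; move -2*x_2**2 to the remainder.
  leading term x_1: subtract (1/3)·h_1 from 2*x_1 - 11/4*x_2 + 11/4 → -15/4*x_2 + 23/4
  leading term x_2: no divisor's leading term divides it; move -15/4*x_2 to the remainder.
  leading term 1: no divisor's leading term divides it; move 23/4 to the remainder.
  remainder -2*x_2**2 - 15/4*x_2 + 23/4 ≠ 0; add k_3 = -2*x_2**2 - 15/4*x_2 + 23/4 to the basis.

The other S-polynomials (S(h_1,k_3), S(h_2,k_3)) all reduce to 0 modulo the current basis, so we have a Gröbner basis.
Inter-reduce: drop elements whose leading term is divisible by another's, tail-reduce, and make monic.
Reduced Gröbner basis: {x_2**2 + 15/8*x_2 - 23/8, x_1 + 1/2*x_2 - 3/2}.

These coincide, so the ideals are equal.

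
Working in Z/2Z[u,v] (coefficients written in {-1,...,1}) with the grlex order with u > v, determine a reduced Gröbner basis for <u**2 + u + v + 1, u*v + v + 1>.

G = {u**2 + u + v + 1, u*v + v + 1, v**2 + u + v}

f_1 = u**2 + u + v + 1, LT = u**2.
f_2 = u*v + v + 1, LT = u*v.

S(f_1,f_2): lcm = u**2*v. S = v**2 + u + v.
  reduce S modulo (f_1, f_2):
  remainder v**2 + u + v ≠ 0; add g_3 = v**2 + u + v to the basis.

The other S-polynomials (S(f_1,g_3), S(f_2,g_3)) all reduce to 0 modulo the current basis, so we have a Gröbner basis.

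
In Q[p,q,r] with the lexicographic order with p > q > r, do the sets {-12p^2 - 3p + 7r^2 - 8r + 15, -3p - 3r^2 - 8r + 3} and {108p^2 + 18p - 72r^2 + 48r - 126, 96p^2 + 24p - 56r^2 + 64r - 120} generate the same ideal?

Yes, the ideals are equal.

For a fixed monomial order, each ideal has a unique reduced Gröbner basis; comparing bases decides equality.
Buchberger on the first generating set:
f_1 = -12p^2 - 3p + 7r^2 - 8r + 15, LT = p^2.
f_2 = -3p - 3r^2 - 8r + 3, LT = p.

S(f_1,f_2): lcm = p^2. S = -pr^2 - 8/3pr + 5/4p - 7/12r^2 + 2/3r - 5/4.
  reduce S modulo (f_1, f_2):
  remainder r^4 + 16/3r^3 + 77/18r^2 - 16/3r ≠ 0; add g_3 = r^4 + 16/3r^3 + 77/18r^2 - 16/3r to the basis.

The other S-polynomials (S(f_1,g_3), S(f_2,g_3)) all reduce to 0 modulo the current basis, so we have a Gröbner basis.
Inter-reduce: drop elements whose leading term is divisible by another's, tail-reduce, and make monic.
Reduced Gröbner basis: {p + r^2 + 8/3r - 1, r^4 + 16/3r^3 + 77/18r^2 - 16/3r}.

Buchberger on the second generating set:
h_1 = 108p^2 + 18p - 72r^2 + 48r - 126, LT = p^2.
h_2 = 96p^2 + 24p - 56r^2 + 64r - 120, LT = p^2.

S(h_1,h_2): lcm = p^2. S = -1/12p - 1/12r^2 - 2/9r + 1/12.
  reduce S modulo (h_1, h_2):
  remainder -1/12p - 1/12r^2 - 2/9r + 1/12 ≠ 0; add k_3 = -1/12p - 1/12r^2 - 2/9r + 1/12 to the basis.

S(h_1,k_3): lcm = p^2. S = -pr^2 - 8/3pr + 7/6p - 2/3r^2 + 4/9r - 7/6.
  reduce S modulo (h_1, h_2, k_3):
  remainder r^4 + 16/3r^3 + 77/18r^2 - 16/3r ≠ 0; add k_4 = r^4 + 16/3r^3 + 77/18r^2 - 16/3r to the basis.

The other S-polynomials (S(h_2,k_3), S(h_1,k_4), S(h_2,k_4), S(k_3,k_4)) all reduce to 0 modulo the current basis, so we have a Gröbner basis.
Inter-reduce: drop elements whose leading term is divisible by another's, tail-reduce, and make monic.
Reduced Gröbner basis: {p + r^2 + 8/3r - 1, r^4 + 16/3r^3 + 77/18r^2 - 16/3r}.

These coincide, so the ideals are equal.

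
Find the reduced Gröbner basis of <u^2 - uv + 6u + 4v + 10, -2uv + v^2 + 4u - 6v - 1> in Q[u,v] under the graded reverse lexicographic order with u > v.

f_1 = u^2 - uv + 6u + 4v + 10, LT = u^2.
f_2 = -2uv + v^2 + 4u - 6v - 1, LT = uv.

S(f_1,f_2): lcm = u^2v. S = -1/2uv^2 + 2u^2 + 3uv + 4v^2 - 1/2u + 10v.
  leading term uv^2: subtract (1/4v)·f_2 from -1/2uv^2 + 2u^2 + 3uv + 4v^2 - 1/2u + 10v → -1/4v^3 + 2u^2 + 2uv + 11/2v^2 - 1/2u + 41/4v
  leading term v^3: no divisor's leading term divides it; move -1/4v^3 to the remainder.
  leading term u^2: subtract (2)·f_1 from 2u^2 + 2uv + 11/2v^2 - 1/2u + 41/4v → 4uv + 11/2v^2 - 25/2u + 9/4v - 20
  leading term uv: subtract (-2)·f_2 from 4uv + 11/2v^2 - 25/2u + 9/4v - 20 → 15/2v^2 - 9/2u - 39/4v - 22
  leading term v^2: no divisor's leading term divides it; move 15/2v^2 to the remainder.
  leading term u: no divisor's leading term divides it; move -9/2u to the remainder.
  leading term v: no divisor's leading term divides it; move -39/4v to the remainder.
  leading term 1: no divisor's leading term divides it; move -22 to the remainder.
  remainder -1/4v^3 + 15/2v^2 - 9/2u - 39/4v - 22 ≠ 0; add g_3 = -1/4v^3 + 15/2v^2 - 9/2u - 39/4v - 22 to the basis.

The other S-polynomials (S(f_1,g_3), S(f_2,g_3)) all reduce to 0 modulo the current basis, so we have a Gröbner basis.

G = {v^3 - 30v^2 + 18u + 39v + 88, u^2 - 1/2v^2 + 4u + 7v + 21/2, uv - 1/2v^2 - 2u + 3v + 1/2}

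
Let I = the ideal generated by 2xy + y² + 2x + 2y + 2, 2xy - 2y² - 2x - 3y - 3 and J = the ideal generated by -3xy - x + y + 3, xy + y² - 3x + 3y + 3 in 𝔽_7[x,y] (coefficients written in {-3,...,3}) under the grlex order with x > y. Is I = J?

For a fixed monomial order, each ideal has a unique reduced Gröbner basis; comparing bases decides equality.
Buchberger on the first generating set:
f_1 = 2xy + y² + 2x + 2y + 2, LT = xy.
f_2 = 2xy - 2y² - 2x - 3y - 3, LT = xy.

S(f_1,f_2): lcm = xy. S = -2y² + 2x - y - 1.
  leading term y²: no divisor's leading term divides it; move -2y² to the remainder.
  leading term x: no divisor's leading term divides it; move 2x to the remainder.
  leading term y: no divisor's leading term divides it; move -y to the remainder.
  leading term 1: no divisor's leading term divides it; move -1 to the remainder.
  remainder -2y² + 2x - y - 1 ≠ 0; add g_3 = -2y² + 2x - y - 1 to the basis.

S(f_1,g_3): lcm = xy². S = -3y³ + x² - 3xy + y² + 3x + y.
  leading term y³: subtract (-2y)·g_3 from -3y³ + x² - 3xy + y² + 3x + y → x² + xy - y² + 3x - y
  leading term x²: no divisor's leading term divides it; move x² to the remainder.
  leading term xy: subtract (-3)·f_1 from xy - y² + 3x - y → 2y² + 2x - 2y - 1
  leading term y²: subtract (-1)·g_3 from 2y² + 2x - 2y - 1 → -3x - 3y - 2
  leading term x: no divisor's leading term divides it; move -3x to the remainder.
  leading term y: no divisor's leading term divides it; move -3y to the remainder.
  leading term 1: no divisor's leading term divides it; move -2 to the remainder.
  remainder x² - 3x - 3y - 2 ≠ 0; add g_4 = x² - 3x - 3y - 2 to the basis.

S(f_2,g_3): lcm = xy². S = -y³ + x² + 2xy + 2y² + 3x + 2y.
  leading term y³: subtract (-3y)·g_3 from -y³ + x² + 2xy + 2y² + 3x + 2y → x² + xy - y² + 3x - y
  leading term x²: subtract (1)·g_4 from x² + xy - y² + 3x - y → xy - y² - x + 2y + 2
  leading term xy: subtract (-3)·f_1 from xy - y² - x + 2y + 2 → 2y² - 2x + y + 1
  leading term y²: subtract (-1)·g_3 from 2y² - 2x + y + 1 → 0
  remainder 0.

S(f_1,g_4): lcm = x²y. S = -3xy² + x² - 3xy + 3y² + x + 2y.
  leading term xy²: subtract (2y)·f_1 from -3xy² + x² - 3xy + 3y² + x + 2y → -2y³ + x² - y² + x - 2y
  leading term y³: subtract (y)·g_3 from -2y³ + x² - y² + x - 2y → x² - 2xy + x - y
  leading term x²: subtract (1)·g_4 from x² - 2xy + x - y → -2xy - 3x + 2y + 2
  leading term xy: subtract (-1)·f_1 from -2xy - 3x + 2y + 2 → y² - x - 3y - 3
  leading term y²: subtract (3)·g_3 from y² - x - 3y - 3 → 0
  remainder 0.

S(f_2,g_4): lcm = x²y. S = -xy² - x² - 2xy + 3y² + 2x + 2y.
  leading term xy²: subtract (3y)·f_1 from -xy² - x² - 2xy + 3y² + 2x + 2y → -3y³ - x² - xy - 3y² + 2x + 3y
  leading term y³: subtract (-2y)·g_3 from -3y³ - x² - xy - 3y² + 2x + 3y → -x² + 3xy + 2y² + 2x + y
  leading term x²: subtract (-1)·g_4 from -x² + 3xy + 2y² + 2x + y → 3xy + 2y² - x - 2y - 2
  leading term xy: subtract (-2)·f_1 from 3xy + 2y² - x - 2y - 2 → -3y² + 3x + 2y + 2
  leading term y²: subtract (-2)·g_3 from -3y² + 3x + 2y + 2 → 0
  remainder 0.

S(g_3,g_4): leading monomials are coprime, so the S-polynomial reduces to 0 (Buchberger's first criterion).
Every S-polynomial of the final basis reduces to 0, so we have a Gröbner basis.
Inter-reduce: drop elements whose leading term is divisible by another's, tail-reduce, and make monic.
Reduced Gröbner basis: {x² - 3x - 3y - 2, xy - 2x - y - 1, y² - x - 3y - 3}.

Buchberger on the second generating set:
h_1 = -3xy - x + y + 3, LT = xy.
h_2 = xy + y² - 3x + 3y + 3, LT = xy.

S(h_1,h_2): lcm = xy. S = -y² + x - y + 3.
  leading term y²: no divisor's leading term divides it; move -y² to the remainder.
  leading term x: no divisor's leading term divides it; move x to the remainder.
  leading term y: no divisor's leading term divides it; move -y to the remainder.
  leading term 1: no divisor's leading term divides it; move 3 to the remainder.
  remainder -y² + x - y + 3 ≠ 0; add k_3 = -y² + x - y + 3 to the basis.

S(h_1,k_3): lcm = xy². S = x² - 3xy + 2y² + 3x - y.
  leading term x²: no divisor's leading term divides it; move x² to the remainder.
  leading term xy: subtract (1)·h_1 from -3xy + 2y² + 3x - y → 2y² - 3x - 2y - 3
  leading term y²: subtract (-2)·k_3 from 2y² - 3x - 2y - 3 → -x + 3y + 3
  leading term x: no divisor's leading term divides it; move -x to the remainder.
  leading term y: no divisor's leading term divides it; move 3y to the remainder.
  leading term 1: no divisor's leading term divides it; move 3 to the remainder.
  remainder x² - x + 3y + 3 ≠ 0; add k_4 = x² - x + 3y + 3 to the basis.

S(h_2,k_3): lcm = xy². S = y³ + x² + 3xy + 3y² + 3x + 3y.
  leading term y³: subtract (-y)·k_3 from y³ + x² + 3xy + 3y² + 3x + 3y → x² - 3xy + 2y² + 3x - y
  leading term x²: subtract (1)·k_4 from x² - 3xy + 2y² + 3x - y → -3xy + 2y² - 3x + 3y - 3
  leading term xy: subtract (1)·h_1 from -3xy + 2y² - 3x + 3y - 3 → 2y² - 2x + 2y + 1
  leading term y²: subtract (-2)·k_3 from 2y² - 2x + 2y + 1 → 0
  remainder 0.

S(h_1,k_4): lcm = x²y. S = -2x² + 3xy - 3y² - x - 3y.
  leading term x²: subtract (-2)·k_4 from -2x² + 3xy - 3y² - x - 3y → 3xy - 3y² - 3x + 3y - 1
  leading term xy: subtract (-1)·h_1 from 3xy - 3y² - 3x + 3y - 1 → -3y² + 3x - 3y + 2
  leading term y²: subtract (3)·k_3 from -3y² + 3x - 3y + 2 → 0
  remainder 0.

S(h_2,k_4): lcm = x²y. S = xy² - 3x² - 3xy - 3y² + 3x - 3y.
  leading term xy²: subtract (2y)·h_1 from xy² - 3x² - 3xy - 3y² + 3x - 3y → -3x² - xy + 2y² + 3x - 2y
  leading term x²: subtract (-3)·k_4 from -3x² - xy + 2y² + 3x - 2y → -xy + 2y² + 2
  leading term xy: subtract (-2)·h_1 from -xy + 2y² + 2 → 2y² - 2x + 2y + 1
  leading term y²: subtract (-2)·k_3 from 2y² - 2x + 2y + 1 → 0
  remainder 0.

S(k_3,k_4): leading monomials are coprime, so the S-polynomial reduces to 0 (Buchberger's first criterion).
Every S-polynomial of the final basis reduces to 0, so we have a Gröbner basis.
Inter-reduce: drop elements whose leading term is divisible by another's, tail-reduce, and make monic.
Reduced Gröbner basis: {x² - x + 3y + 3, xy - 2x + 2y - 1, y² - x + y - 3}.

The bases are distinct; the ideals are different.

No, the ideals differ.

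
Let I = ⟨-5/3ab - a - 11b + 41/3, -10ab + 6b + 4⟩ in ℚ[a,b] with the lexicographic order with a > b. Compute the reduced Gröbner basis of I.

G = {a + 12b - 13, b² - 31/30b + 1/30}

f_1 = -5/3ab - a - 11b + 41/3, LT = ab.
f_2 = -10ab + 6b + 4, LT = ab.

S(f_1,f_2): lcm = ab. S = ⅗a + 36/5b - 39/5.
  leading term a: no divisor's leading term divides it; move ⅗a to the remainder.
  leading term b: no divisor's leading term divides it; move 36/5b to the remainder.
  leading term 1: no divisor's leading term divides it; move -39/5 to the remainder.
  remainder ⅗a + 36/5b - 39/5 ≠ 0; add g_3 = ⅗a + 36/5b - 39/5 to the basis.

S(f_1,g_3): lcm = ab. S = ⅗a - 12b² + 98/5b - 41/5.
  leading term a: subtract (1)·g_3 from ⅗a - 12b² + 98/5b - 41/5 → -12b² + 62/5b - ⅖
  leading term b²: no divisor's leading term divides it; move -12b² to the remainder.
  leading term b: no divisor's leading term divides it; move 62/5b to the remainder.
  leading term 1: no divisor's leading term divides it; move -⅖ to the remainder.
  remainder -12b² + 62/5b - ⅖ ≠ 0; add g_4 = -12b² + 62/5b - ⅖ to the basis.

The other S-polynomials (S(f_2,g_3), S(f_1,g_4), S(f_2,g_4), S(g_3,g_4)) all reduce to 0 modulo the current basis, so we have a Gröbner basis.
Inter-reduce: drop elements whose leading term is divisible by another's, tail-reduce, and make monic.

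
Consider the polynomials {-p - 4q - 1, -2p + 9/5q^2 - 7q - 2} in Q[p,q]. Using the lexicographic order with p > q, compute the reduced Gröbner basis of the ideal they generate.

G = {p + 4q + 1, q^2 + 5/9q}

The reduced Gröbner basis is the canonical form of the ideal for this ordering.

f_1 = -p - 4q - 1, LT = p.
f_2 = -2p + 9/5q^2 - 7q - 2, LT = p.

S(f_1,f_2): lcm = p. S = 9/10q^2 + 1/2q.
  reduce S modulo (f_1, f_2):
  remainder 9/10q^2 + 1/2q ≠ 0; add g_3 = 9/10q^2 + 1/2q to the basis.

The other S-polynomials (S(f_1,g_3), S(f_2,g_3)) all reduce to 0 modulo the current basis, so we have a Gröbner basis.
Inter-reduce: drop elements whose leading term is divisible by another's, tail-reduce, and make monic.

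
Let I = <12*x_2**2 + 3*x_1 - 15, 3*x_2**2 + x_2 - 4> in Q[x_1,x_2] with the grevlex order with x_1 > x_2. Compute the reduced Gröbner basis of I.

G = {x_2**2 + 1/3*x_2 - 4/3, x_1 - 4/3*x_2 + 1/3}

f_1 = 12*x_2**2 + 3*x_1 - 15, LT = x_2**2.
f_2 = 3*x_2**2 + x_2 - 4, LT = x_2**2.

S(f_1,f_2): lcm = x_2**2. S = 1/4*x_1 - 1/3*x_2 + 1/12.
  reduce S modulo (f_1, f_2):
  remainder 1/4*x_1 - 1/3*x_2 + 1/12 ≠ 0; add g_3 = 1/4*x_1 - 1/3*x_2 + 1/12 to the basis.

The other S-polynomials (S(f_1,g_3), S(f_2,g_3)) all reduce to 0 modulo the current basis, so we have a Gröbner basis.
Inter-reduce: drop elements whose leading term is divisible by another's, tail-reduce, and make monic.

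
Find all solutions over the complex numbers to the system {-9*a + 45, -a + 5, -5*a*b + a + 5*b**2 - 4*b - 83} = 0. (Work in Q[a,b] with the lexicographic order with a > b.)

{(5, -2), (5, 39/5)}

Compute a lex Gröbner basis by Buchberger's algorithm.
f_1 = -9*a + 45, LT = a.
f_2 = -a + 5, LT = a.
f_3 = -5*a*b + a + 5*b**2 - 4*b - 83, LT = a*b.

S(f_1,f_2): lcm = a. S = 0.
  remainder 0.

S(f_1,f_3): lcm = a*b. S = 1/5*a + b**2 - 29/5*b - 83/5.
  leading term a: subtract (-1/45)·f_1 from 1/5*a + b**2 - 29/5*b - 83/5 → b**2 - 29/5*b - 78/5
  leading term b**2: no divisor's leading term divides it; move b**2 to the remainder.
  leading term b: no divisor's leading term divides it; move -29/5*b to the remainder.
  leading term 1: no divisor's leading term divides it; move -78/5 to the remainder.
  remainder b**2 - 29/5*b - 78/5 ≠ 0; add h_4 = b**2 - 29/5*b - 78/5 to the basis.

S(f_2,f_3): lcm = a*b. S = 1/5*a + b**2 - 29/5*b - 83/5.
  leading term a: subtract (-1/45)·f_1 from 1/5*a + b**2 - 29/5*b - 83/5 → b**2 - 29/5*b - 78/5
  leading term b**2: subtract (1)·h_4 from b**2 - 29/5*b - 78/5 → 0
  remainder 0.

S(f_1,h_4): leading monomials are coprime, so the S-polynomial reduces to 0 (Buchberger's first criterion).
S(f_2,h_4): leading monomials are coprime, so the S-polynomial reduces to 0 (Buchberger's first criterion).
S(f_3,h_4): lcm = a*b**2. S = 28/5*a*b + 78/5*a - b**3 + 4/5*b**2 + 83/5*b.
  leading term a*b: subtract (-28/45*b)·f_1 from 28/5*a*b + 78/5*a - b**3 + 4/5*b**2 + 83/5*b → 78/5*a - b**3 + 4/5*b**2 + 223/5*b
  leading term a: subtract (-26/15)·f_1 from 78/5*a - b**3 + 4/5*b**2 + 223/5*b → -b**3 + 4/5*b**2 + 223/5*b + 78
  leading term b**3: subtract (-b)·h_4 from -b**3 + 4/5*b**2 + 223/5*b + 78 → -5*b**2 + 29*b + 78
  leading term b**2: subtract (-5)·h_4 from -5*b**2 + 29*b + 78 → 0
  remainder 0.

Every S-polynomial of the final basis reduces to 0, so we have a Gröbner basis.
Inter-reduce: drop elements whose leading term is divisible by another's, tail-reduce, and make monic.
Reduced Gröbner basis: {a - 5, b**2 - 29/5*b - 78/5}.

A lex Gröbner basis eliminates variables successively. Here b**2 - 29/5*b - 78/5 depends only on b, with roots {-2, 39/5}; lifting each root through the earlier basis elements recovers the full solutions.
  b = -2: the earlier basis element becomes a - 5 = 0, giving a = 5 — point (5, -2).
  b = 39/5: the earlier basis element becomes a - 5 = 0, giving a = 5 — point (5, 39/5).
Substituting each solution back into the original system confirms all equations vanish.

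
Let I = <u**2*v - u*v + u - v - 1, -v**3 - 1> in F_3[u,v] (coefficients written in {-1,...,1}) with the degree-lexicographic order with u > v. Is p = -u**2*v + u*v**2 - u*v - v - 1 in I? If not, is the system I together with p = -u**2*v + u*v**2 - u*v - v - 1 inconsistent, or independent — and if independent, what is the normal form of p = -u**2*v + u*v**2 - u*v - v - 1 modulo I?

First compute the reduced Gröbner basis of I by Buchberger's algorithm.
f_1 = u**2*v - u*v + u - v - 1, LT = u**2*v.
f_2 = -v**3 - 1, LT = v**3.

S(f_1,f_2): lcm = u**2*v**3. S = -u*v**3 + u*v**2 - v**3 - u**2 - v**2.
  reduce S modulo (f_1, f_2):
  remainder u*v**2 - u**2 - v**2 + u + 1 ≠ 0; add h_3 = u*v**2 - u**2 - v**2 + u + 1 to the basis.

S(f_1,h_3): lcm = u**2*v**2. S = u**3 - u**2 + u*v - v**2 - u - v.
  reduce S modulo (f_1, f_2, h_3):
  remainder u**3 - u**2 + u*v - v**2 - u - v ≠ 0; add h_4 = u**3 - u**2 + u*v - v**2 - u - v to the basis.

The other S-polynomials (S(f_2,h_3), S(f_1,h_4), S(f_2,h_4), S(h_3,h_4)) all reduce to 0 modulo the current basis, so we have a Gröbner basis.
Inter-reduce: drop elements whose leading term is divisible by another's, tail-reduce, and make monic.
Reduced Gröbner basis: {u**3 - u**2 + u*v - v**2 - u - v, u**2*v - u*v + u - v - 1, u*v**2 - u**2 - v**2 + u + 1, v**3 + 1}.
Label its elements g_1 = u**3 - u**2 + u*v - v**2 - u - v, g_2 = u**2*v - u*v + u - v - 1, g_3 = u*v**2 - u**2 - v**2 + u + 1, g_4 = v**3 + 1.

Reduce p = -u**2*v + u*v**2 - u*v - v - 1 modulo G:
  leading term u**2*v: subtract (-1)·g_2 from -u**2*v + u*v**2 - u*v - v - 1 → u*v**2 + u*v + u + v + 1
  leading term u*v**2: subtract (1)·g_3 from u*v**2 + u*v + u + v + 1 → u**2 + u*v + v**2 + v
  leading term u**2: no divisor's leading term divides it; move u**2 to the remainder.
  leading term u*v: no divisor's leading term divides it; move u*v to the remainder.
  leading term v**2: no divisor's leading term divides it; move v**2 to the remainder.
  leading term v: no divisor's leading term divides it; move v to the remainder.
  normal form = u**2 + u*v + v**2 + v.
The normal form is nonzero, so p ∉ I. Since p minus its normal form lies in I, I + (p) = I + (r) where r = u**2 + u*v + v**2 + v; decide whether this ideal is the whole ring.
Run Buchberger on G together with r (pairs among the g_i already reduce to 0 since G is a Gröbner basis):
g_1 = u**3 - u**2 + u*v - v**2 - u - v, LT = u**3.
g_2 = u**2*v - u*v + u - v - 1, LT = u**2*v.
g_3 = u*v**2 - u**2 - v**2 + u + 1, LT = u*v**2.
g_4 = v**3 + 1, LT = v**3.
r = u**2 + u*v + v**2 + v, LT = u**2.

S(g_1,r): lcm = u**3. S = -u**2*v - u*v**2 - u**2 - v**2 - u - v.
  reduce S modulo (g_1, g_2, g_3, g_4, r):
  remainder u*v + u ≠ 0; add m_6 = u*v + u to the basis.

S(g_2,r): lcm = u**2*v. S = -u*v**2 - v**3 - u*v - v**2 + u - v - 1.
  reduce S modulo (g_1, g_2, g_3, g_4, r, m_6):
  remainder -v**2 - u + 1 ≠ 0; add m_7 = -v**2 - u + 1 to the basis.

S(g_3,r): lcm = u**2*v**2. S = -u*v**3 - v**4 - u**3 - u*v**2 - v**3 + u**2 + u.
  reduce S modulo (g_1, g_2, g_3, g_4, r, m_6, m_7):
  remainder u + v + 1 ≠ 0; add m_8 = u + v + 1 to the basis.

The other S-polynomials (S(g_1,g_2), S(g_1,g_3), S(g_1,g_4), S(g_2,g_3), S(g_2,g_4), S(g_3,g_4), S(g_4,r), S(g_1,m_6), S(g_2,m_6), S(g_3,m_6), S(g_4,m_6), S(r,m_6), S(g_1,m_7), S(g_2,m_7), S(g_3,m_7), S(g_4,m_7), S(r,m_7), S(m_6,m_7), S(g_1,m_8), S(g_2,m_8), S(g_3,m_8), S(g_4,m_8), S(r,m_8), S(m_6,m_8), S(m_7,m_8)) all reduce to 0 modulo the current basis, so we have a Gröbner basis.
Inter-reduce: drop elements whose leading term is divisible by another's, tail-reduce, and make monic.
Reduced Gröbner basis: {v**2 - v + 1, u + v + 1}.
The reduced Gröbner basis of I + (p) is {v**2 - v + 1, u + v + 1} ≠ {1}, a proper ideal, so the enlarged system stays consistent: p is independent of I, with normal form u**2 + u*v + v**2 + v.

-u**2*v + u*v**2 - u*v - v - 1 is independent of I; its normal form modulo I is u**2 + u*v + v**2 + v.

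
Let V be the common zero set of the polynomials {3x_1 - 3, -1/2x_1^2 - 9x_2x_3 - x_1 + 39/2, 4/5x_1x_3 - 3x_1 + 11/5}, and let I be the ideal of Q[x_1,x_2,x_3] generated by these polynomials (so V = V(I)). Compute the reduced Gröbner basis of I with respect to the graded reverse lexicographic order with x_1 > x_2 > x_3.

G = {x_1 - 1, x_2 - 2, x_3 - 1}

f_1 = 3x_1 - 3, LT = x_1.
f_2 = -1/2x_1^2 - 9x_2x_3 - x_1 + 39/2, LT = x_1^2.
f_3 = 4/5x_1x_3 - 3x_1 + 11/5, LT = x_1x_3.

S(f_1,f_2): lcm = x_1^2. S = -18x_2x_3 - 3x_1 + 39.
  leading term x_2x_3: no divisor's leading term divides it; move -18x_2x_3 to the remainder.
  leading term x_1: subtract (-1)·f_1 from -3x_1 + 39 → 36
  leading term 1: no divisor's leading term divides it; move 36 to the remainder.
  remainder -18x_2x_3 + 36 ≠ 0; add g_4 = -18x_2x_3 + 36 to the basis.

S(f_1,f_3): lcm = x_1x_3. S = 15/4x_1 - x_3 - 11/4.
  leading term x_1: subtract (5/4)·f_1 from 15/4x_1 - x_3 - 11/4 → -x_3 + 1
  leading term x_3: no divisor's leading term divides it; move -x_3 to the remainder.
  leading term 1: no divisor's leading term divides it; move 1 to the remainder.
  remainder -x_3 + 1 ≠ 0; add g_5 = -x_3 + 1 to the basis.

S(f_3,g_4): lcm = x_1x_2x_3. S = -15/4x_1x_2 + 2x_1 + 11/4x_2.
  leading term x_1x_2: subtract (-5/4x_2)·f_1 from -15/4x_1x_2 + 2x_1 + 11/4x_2 → 2x_1 - x_2
  leading term x_1: subtract (2/3)·f_1 from 2x_1 - x_2 → -x_2 + 2
  leading term x_2: no divisor's leading term divides it; move -x_2 to the remainder.
  leading term 1: no divisor's leading term divides it; move 2 to the remainder.
  remainder -x_2 + 2 ≠ 0; add g_6 = -x_2 + 2 to the basis.

The other S-polynomials (S(f_2,f_3), S(f_1,g_4), S(f_2,g_4), S(f_1,g_5), S(f_2,g_5), S(f_3,g_5), S(g_4,g_5), S(f_1,g_6), S(f_2,g_6), S(f_3,g_6), S(g_4,g_6), S(g_5,g_6)) all reduce to 0 modulo the current basis, so we have a Gröbner basis.
Inter-reduce: drop elements whose leading term is divisible by another's, tail-reduce, and make monic.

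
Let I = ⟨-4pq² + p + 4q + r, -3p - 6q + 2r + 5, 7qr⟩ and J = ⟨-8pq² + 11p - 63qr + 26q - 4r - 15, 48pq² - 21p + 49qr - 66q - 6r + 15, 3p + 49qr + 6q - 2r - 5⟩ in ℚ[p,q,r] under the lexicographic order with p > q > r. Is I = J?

Equality of ideals is decidable: compute both reduced Gröbner bases (unique for the ordering) and check whether they agree.
Buchberger on the first generating set:
f_1 = -4pq² + p + 4q + r, LT = pq².
f_2 = -3p - 6q + 2r + 5, LT = p.
f_3 = 7qr, LT = qr.

S(f_1,f_2): lcm = pq². S = -¼p - 2q³ + ⅔q²r + 5/3q² - q - ¼r.
  reduce S modulo (f_1, f_2, f_3):
  remainder -2q³ + 5/3q² - ½q - 5/12r - 5/12 ≠ 0; add g_4 = -2q³ + 5/3q² - ½q - 5/12r - 5/12 to the basis.

S(f_1,f_3): lcm = pq²r. S = -¼pr - qr - ¼r².
  reduce S modulo (f_1, f_2, f_3, g_4):
  remainder -5/12r² - 5/12r ≠ 0; add g_5 = -5/12r² - 5/12r to the basis.

The other S-polynomials (S(f_2,f_3), S(f_1,g_4), S(f_2,g_4), S(f_3,g_4), S(f_1,g_5), S(f_2,g_5), S(f_3,g_5), S(g_4,g_5)) all reduce to 0 modulo the current basis, so we have a Gröbner basis.
Inter-reduce: drop elements whose leading term is divisible by another's, tail-reduce, and make monic.
Reduced Gröbner basis: {p + 2q - ⅔r - 5/3, q³ - ⅚q² + ¼q + 5/24r + 5/24, qr, r² + r}.

Buchberger on the second generating set:
h_1 = -8pq² + 11p - 63qr + 26q - 4r - 15, LT = pq².
h_2 = 48pq² - 21p + 49qr - 66q - 6r + 15, LT = pq².
h_3 = 3p + 49qr + 6q - 2r - 5, LT = p.

S(h_1,h_2): lcm = pq². S = -15/16p + 329/48qr - 15/8q + ⅝r + 25/16.
  reduce S modulo (h_1, h_2, h_3):
  remainder 133/6qr ≠ 0; add k_4 = 133/6qr to the basis.

S(h_1,h_3): lcm = pq². S = -11/8p - 49/3q³r - 2q³ + ⅔q²r + 5/3q² + 63/8qr - 13/4q + ½r + 15/8.
  reduce S modulo (h_1, h_2, h_3, k_4):
  remainder -2q³ + 5/3q² - ½q - 5/12r - 5/12 ≠ 0; add k_5 = -2q³ + 5/3q² - ½q - 5/12r - 5/12 to the basis.

S(h_1,k_4): lcm = pq²r. S = -11/8pr + 63/8qr² - 13/4qr + ½r² + 15/8r.
  reduce S modulo (h_1, h_2, h_3, k_4, k_5):
  remainder -5/12r² - 5/12r ≠ 0; add k_6 = -5/12r² - 5/12r to the basis.

The other S-polynomials (S(h_2,h_3), S(h_2,k_4), S(h_3,k_4), S(h_1,k_5), S(h_2,k_5), S(h_3,k_5), S(k_4,k_5), S(h_1,k_6), S(h_2,k_6), S(h_3,k_6), S(k_4,k_6), S(k_5,k_6)) all reduce to 0 modulo the current basis, so we have a Gröbner basis.
Inter-reduce: drop elements whose leading term is divisible by another's, tail-reduce, and make monic.
Reduced Gröbner basis: {p + 2q - ⅔r - 5/3, q³ - ⅚q² + ¼q + 5/24r + 5/24, qr, r² + r}.

The two bases agree; hence the ideals are identical.
The same test decides containment: I ⊆ J iff every generator of I reduces to 0 modulo a Gröbner basis of J.

Yes, the ideals are equal.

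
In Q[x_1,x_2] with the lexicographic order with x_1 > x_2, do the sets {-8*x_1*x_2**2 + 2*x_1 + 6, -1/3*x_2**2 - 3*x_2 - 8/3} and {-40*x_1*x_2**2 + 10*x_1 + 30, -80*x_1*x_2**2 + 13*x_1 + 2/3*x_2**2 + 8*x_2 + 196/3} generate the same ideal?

No, the ideals differ.

Two ideals are equal iff their reduced Gröbner bases coincide (the reduced basis is unique for a fixed ordering).
Buchberger on the first generating set:
f_1 = -8*x_1*x_2**2 + 2*x_1 + 6, LT = x_1*x_2**2.
f_2 = -1/3*x_2**2 - 3*x_2 - 8/3, LT = x_2**2.

S(f_1,f_2): lcm = x_1*x_2**2. S = -9*x_1*x_2 - 33/4*x_1 - 3/4.
  leading term x_1*x_2: no divisor's leading term divides it; move -9*x_1*x_2 to the remainder.
  leading term x_1: no divisor's leading term divides it; move -33/4*x_1 to the remainder.
  leading term 1: no divisor's leading term divides it; move -3/4 to the remainder.
  remainder -9*x_1*x_2 - 33/4*x_1 - 3/4 ≠ 0; add g_3 = -9*x_1*x_2 - 33/4*x_1 - 3/4 to the basis.

S(f_1,g_3): lcm = x_1*x_2**2. S = -11/12*x_1*x_2 - 1/4*x_1 - 1/12*x_2 - 3/4.
  leading term x_1*x_2: subtract (11/108)·g_3 from -11/12*x_1*x_2 - 1/4*x_1 - 1/12*x_2 - 3/4 → 85/144*x_1 - 1/12*x_2 - 97/144
  leading term x_1: no divisor's leading term divides it; move 85/144*x_1 to the remainder.
  leading term x_2: no divisor's leading term divides it; move -1/12*x_2 to the remainder.
  leading term 1: no divisor's leading term divides it; move -97/144 to the remainder.
  remainder 85/144*x_1 - 1/12*x_2 - 97/144 ≠ 0; add g_4 = 85/144*x_1 - 1/12*x_2 - 97/144 to the basis.

The other S-polynomials (S(f_2,g_3), S(f_1,g_4), S(f_2,g_4), S(g_3,g_4)) all reduce to 0 modulo the current basis, so we have a Gröbner basis.
Inter-reduce: drop elements whose leading term is divisible by another's, tail-reduce, and make monic.
Reduced Gröbner basis: {x_1 - 12/85*x_2 - 97/85, x_2**2 + 9*x_2 + 8}.

Buchberger on the second generating set:
h_1 = -40*x_1*x_2**2 + 10*x_1 + 30, LT = x_1*x_2**2.
h_2 = -80*x_1*x_2**2 + 13*x_1 + 2/3*x_2**2 + 8*x_2 + 196/3, LT = x_1*x_2**2.

S(h_1,h_2): lcm = x_1*x_2**2. S = -7/80*x_1 + 1/120*x_2**2 + 1/10*x_2 + 1/15.
  leading term x_1: no divisor's leading term divides it; move -7/80*x_1 to the remainder.
  leading term x_2**2: no divisor's leading term divides it; move 1/120*x_2**2 to the remainder.
  leading term x_2: no divisor's leading term divides it; move 1/10*x_2 to the remainder.
  leading term 1: no divisor's leading term divides it; move 1/15 to the remainder.
  remainder -7/80*x_1 + 1/120*x_2**2 + 1/10*x_2 + 1/15 ≠ 0; add k_3 = -7/80*x_1 + 1/120*x_2**2 + 1/10*x_2 + 1/15 to the basis.

S(h_1,k_3): lcm = x_1*x_2**2. S = -1/4*x_1 + 2/21*x_2**4 + 8/7*x_2**3 + 16/21*x_2**2 - 3/4.
  leading term x_1: subtract (20/7)·k_3 from -1/4*x_1 + 2/21*x_2**4 + 8/7*x_2**3 + 16/21*x_2**2 - 3/4 → 2/21*x_2**4 + 8/7*x_2**3 + 31/42*x_2**2 - 2/7*x_2 - 79/84
  leading term x_2**4: no divisor's leading term divides it; move 2/21*x_2**4 to the remainder.
  leading term x_2**3: no divisor's leading term divides it; move 8/7*x_2**3 to the remainder.
  leading term x_2**2: no divisor's leading term divides it; move 31/42*x_2**2 to the remainder.
  leading term x_2: no divisor's leading term divides it; move -2/7*x_2 to the remainder.
  leading term 1: no divisor's leading term divides it; move -79/84 to the remainder.
  remainder 2/21*x_2**4 + 8/7*x_2**3 + 31/42*x_2**2 - 2/7*x_2 - 79/84 ≠ 0; add k_4 = 2/21*x_2**4 + 8/7*x_2**3 + 31/42*x_2**2 - 2/7*x_2 - 79/84 to the basis.

The other S-polynomials (S(h_2,k_3), S(h_1,k_4), S(h_2,k_4), S(k_3,k_4)) all reduce to 0 modulo the current basis, so we have a Gröbner basis.
Inter-reduce: drop elements whose leading term is divisible by another's, tail-reduce, and make monic.
Reduced Gröbner basis: {x_1 - 2/21*x_2**2 - 8/7*x_2 - 16/21, x_2**4 + 12*x_2**3 + 31/4*x_2**2 - 3*x_2 - 79/8}.

The bases are distinct; the ideals are different.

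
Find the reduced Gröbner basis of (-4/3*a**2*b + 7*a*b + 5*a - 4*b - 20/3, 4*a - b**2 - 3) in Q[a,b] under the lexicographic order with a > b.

G = {a - 1/4*b**2 - 3/4, b**5 - 15*b**3 - 15*b**2 - 6*b + 35}

The reduced Gröbner basis is the canonical form of the ideal for this ordering.

f_1 = -4/3*a**2*b + 7*a*b + 5*a - 4*b - 20/3, LT = a**2*b.
f_2 = 4*a - b**2 - 3, LT = a.

S(f_1,f_2): lcm = a**2*b. S = 1/4*a*b**3 - 9/2*a*b - 15/4*a + 3*b + 5.
  reduce S modulo (f_1, f_2):
  remainder 1/16*b**5 - 15/16*b**3 - 15/16*b**2 - 3/8*b + 35/16 ≠ 0; add g_3 = 1/16*b**5 - 15/16*b**3 - 15/16*b**2 - 3/8*b + 35/16 to the basis.

The other S-polynomials (S(f_1,g_3), S(f_2,g_3)) all reduce to 0 modulo the current basis, so we have a Gröbner basis.
Inter-reduce: drop elements whose leading term is divisible by another's, tail-reduce, and make monic.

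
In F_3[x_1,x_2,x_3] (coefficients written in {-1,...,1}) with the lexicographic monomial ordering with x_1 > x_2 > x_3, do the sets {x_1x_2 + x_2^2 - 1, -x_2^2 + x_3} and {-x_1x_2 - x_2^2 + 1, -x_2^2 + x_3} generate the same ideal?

Yes, the ideals are equal.

Two ideals are equal iff their reduced Gröbner bases coincide (the reduced basis is unique for a fixed ordering).
Buchberger on the first generating set:
f_1 = x_1x_2 + x_2^2 - 1, LT = x_1x_2.
f_2 = -x_2^2 + x_3, LT = x_2^2.

S(f_1,f_2): lcm = x_1x_2^2. S = x_1x_3 + x_2^3 - x_2.
  leading term x_1x_3: no divisor's leading term divides it; move x_1x_3 to the remainder.
  leading term x_2^3: subtract (-x_2)·f_2 from x_2^3 - x_2 → x_2x_3 - x_2
  leading term x_2x_3: no divisor's leading term divides it; move x_2x_3 to the remainder.
  leading term x_2: no divisor's leading term divides it; move -x_2 to the remainder.
  remainder x_1x_3 + x_2x_3 - x_2 ≠ 0; add g_3 = x_1x_3 + x_2x_3 - x_2 to the basis.

The other S-polynomials (S(f_1,g_3), S(f_2,g_3)) all reduce to 0 modulo the current basis, so we have a Gröbner basis.
Inter-reduce: drop elements whose leading term is divisible by another's, tail-reduce, and make monic.
Reduced Gröbner basis: {x_1x_2 + x_3 - 1, x_1x_3 + x_2x_3 - x_2, x_2^2 - x_3}.

Buchberger on the second generating set:
h_1 = -x_1x_2 - x_2^2 + 1, LT = x_1x_2.
h_2 = -x_2^2 + x_3, LT = x_2^2.

S(h_1,h_2): lcm = x_1x_2^2. S = x_1x_3 + x_2^3 - x_2.
  leading term x_1x_3: no divisor's leading term divides it; move x_1x_3 to the remainder.
  leading term x_2^3: subtract (-x_2)·h_2 from x_2^3 - x_2 → x_2x_3 - x_2
  leading term x_2x_3: no divisor's leading term divides it; move x_2x_3 to the remainder.
  leading term x_2: no divisor's leading term divides it; move -x_2 to the remainder.
  remainder x_1x_3 + x_2x_3 - x_2 ≠ 0; add k_3 = x_1x_3 + x_2x_3 - x_2 to the basis.

The other S-polynomials (S(h_1,k_3), S(h_2,k_3)) all reduce to 0 modulo the current basis, so we have a Gröbner basis.
Inter-reduce: drop elements whose leading term is divisible by another's, tail-reduce, and make monic.
Reduced Gröbner basis: {x_1x_2 + x_3 - 1, x_1x_3 + x_2x_3 - x_2, x_2^2 - x_3}.

The two bases agree; hence the ideals are identical.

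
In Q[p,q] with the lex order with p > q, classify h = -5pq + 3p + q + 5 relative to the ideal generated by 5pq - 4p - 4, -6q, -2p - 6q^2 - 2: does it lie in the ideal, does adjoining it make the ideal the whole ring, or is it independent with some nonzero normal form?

Adjoining -5pq + 3p + q + 5 makes the ideal the whole ring: the system is inconsistent.

First compute the reduced Gröbner basis of I by Buchberger's algorithm.
f_1 = 5pq - 4p - 4, LT = pq.
f_2 = -6q, LT = q.
f_3 = -2p - 6q^2 - 2, LT = p.

The S-polynomials (S(f_1,f_2), S(f_1,f_3), S(f_2,f_3)) all reduce to 0 modulo the current basis, so we have a Gröbner basis.
Inter-reduce: drop elements whose leading term is divisible by another's, tail-reduce, and make monic.
Reduced Gröbner basis: {p + 1, q}.
Label its elements g_1 = p + 1, g_2 = q.

Reduce h = -5pq + 3p + q + 5 modulo G:
  leading term pq: subtract (-5q)·g_1 from -5pq + 3p + q + 5 → 3p + 6q + 5
  leading term p: subtract (3)·g_1 from 3p + 6q + 5 → 6q + 2
  leading term q: subtract (6)·g_2 from 6q + 2 → 2
  leading term 1: no divisor's leading term divides it; move 2 to the remainder.
  normal form = 2.
The normal form is nonzero, so h ∉ I. Since h minus its normal form lies in I, I + (h) = I + (r) where r = 2; decide whether this ideal is the whole ring.
Here r = 2 is a nonzero constant, hence a unit: 1 ∈ I + (h), the Gröbner basis of I + (h) is {1}, and the enlarged system has no common solution — adjoining h is inconsistent.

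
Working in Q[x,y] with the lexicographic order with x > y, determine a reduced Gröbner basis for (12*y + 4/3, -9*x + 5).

G = {x - 5/9, y + 1/9}

f_1 = 12*y + 4/3, LT = y.
f_2 = -9*x + 5, LT = x.

S(f_1,f_2): leading monomials are coprime, so the S-polynomial reduces to 0 (Buchberger's first criterion).
Every S-polynomial of the final basis reduces to 0, so we have a Gröbner basis.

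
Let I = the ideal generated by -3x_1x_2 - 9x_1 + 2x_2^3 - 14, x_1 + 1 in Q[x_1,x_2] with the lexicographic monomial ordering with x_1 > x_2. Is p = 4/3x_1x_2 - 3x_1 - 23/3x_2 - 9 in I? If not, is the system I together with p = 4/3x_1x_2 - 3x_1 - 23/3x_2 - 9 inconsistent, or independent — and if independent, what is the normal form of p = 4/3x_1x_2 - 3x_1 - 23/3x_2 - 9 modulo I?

First compute the reduced Gröbner basis of I by Buchberger's algorithm.
f_1 = -3x_1x_2 - 9x_1 + 2x_2^3 - 14, LT = x_1x_2.
f_2 = x_1 + 1, LT = x_1.

S(f_1,f_2): lcm = x_1x_2. S = 3x_1 - 2/3x_2^3 - x_2 + 14/3.
  leading term x_1: subtract (3)·f_2 from 3x_1 - 2/3x_2^3 - x_2 + 14/3 → -2/3x_2^3 - x_2 + 5/3
  leading term x_2^3: no divisor's leading term divides it; move -2/3x_2^3 to the remainder.
  leading term x_2: no divisor's leading term divides it; move -x_2 to the remainder.
  leading term 1: no divisor's leading term divides it; move 5/3 to the remainder.
  remainder -2/3x_2^3 - x_2 + 5/3 ≠ 0; add h_3 = -2/3x_2^3 - x_2 + 5/3 to the basis.

The other S-polynomials (S(f_1,h_3), S(f_2,h_3)) all reduce to 0 modulo the current basis, so we have a Gröbner basis.
Inter-reduce: drop elements whose leading term is divisible by another's, tail-reduce, and make monic.
Reduced Gröbner basis: {x_1 + 1, x_2^3 + 3/2x_2 - 5/2}.
Label its elements g_1 = x_1 + 1, g_2 = x_2^3 + 3/2x_2 - 5/2.

Reduce p = 4/3x_1x_2 - 3x_1 - 23/3x_2 - 9 modulo G:
  leading term x_1x_2: subtract (4/3x_2)·g_1 from 4/3x_1x_2 - 3x_1 - 23/3x_2 - 9 → -3x_1 - 9x_2 - 9
  leading term x_1: subtract (-3)·g_1 from -3x_1 - 9x_2 - 9 → -9x_2 - 6
  leading term x_2: no divisor's leading term divides it; move -9x_2 to the remainder.
  leading term 1: no divisor's leading term divides it; move -6 to the remainder.
  normal form = -9x_2 - 6.
The normal form is nonzero, so p ∉ I. Since p minus its normal form lies in I, I + (p) = I + (r) where r = -9x_2 - 6; decide whether this ideal is the whole ring.
Run Buchberger on G together with r (pairs among the g_i already reduce to 0 since G is a Gröbner basis):
g_1 = x_1 + 1, LT = x_1.
g_2 = x_2^3 + 3/2x_2 - 5/2, LT = x_2^3.
r = -9x_2 - 6, LT = x_2.

S(g_2,r): lcm = x_2^3. S = -2/3x_2^2 + 3/2x_2 - 5/2.
  leading term x_2^2: subtract (2/27x_2)·r from -2/3x_2^2 + 3/2x_2 - 5/2 → 35/18x_2 - 5/2
  leading term x_2: subtract (-35/162)·r from 35/18x_2 - 5/2 → -205/54
  leading term 1: no divisor's leading term divides it; move -205/54 to the remainder.
  remainder -205/54 ≠ 0; add m_4 = -205/54 to the basis.

The other S-polynomials (S(g_1,g_2), S(g_1,r), S(g_1,m_4), S(g_2,m_4), S(r,m_4)) all reduce to 0 modulo the current basis, so we have a Gröbner basis.
Inter-reduce: drop elements whose leading term is divisible by another's, tail-reduce, and make monic.
Reduced Gröbner basis: {1}.
The reduced Gröbner basis of I + (p) is {1}: the ideal is the whole ring, so the enlarged system has no common solution — adjoining p is inconsistent.

Adjoining 4/3x_1x_2 - 3x_1 - 23/3x_2 - 9 makes the ideal the whole ring: the system is inconsistent.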